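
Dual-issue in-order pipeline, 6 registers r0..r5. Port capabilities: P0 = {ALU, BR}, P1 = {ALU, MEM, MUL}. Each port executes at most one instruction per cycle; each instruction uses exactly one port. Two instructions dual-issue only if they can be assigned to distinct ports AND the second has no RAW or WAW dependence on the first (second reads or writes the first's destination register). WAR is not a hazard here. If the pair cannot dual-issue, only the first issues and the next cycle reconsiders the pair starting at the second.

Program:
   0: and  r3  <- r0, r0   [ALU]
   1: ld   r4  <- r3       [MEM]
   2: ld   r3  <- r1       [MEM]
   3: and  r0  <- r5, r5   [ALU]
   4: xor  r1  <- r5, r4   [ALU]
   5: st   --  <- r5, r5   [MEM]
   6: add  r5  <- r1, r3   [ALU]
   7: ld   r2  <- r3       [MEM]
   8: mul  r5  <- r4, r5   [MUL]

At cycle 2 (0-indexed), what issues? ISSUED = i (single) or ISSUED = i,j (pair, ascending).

ISSUED = 2,3

c0: i0 and  RAW r3
c1: i1 ld  no-port MEM/MEM
c2: i2&i3 ld;and  2-wide
c3: i4&i5 xor;st  2-wide
c4: i6&i7 add;ld  2-wide
c5: i8 mul  tail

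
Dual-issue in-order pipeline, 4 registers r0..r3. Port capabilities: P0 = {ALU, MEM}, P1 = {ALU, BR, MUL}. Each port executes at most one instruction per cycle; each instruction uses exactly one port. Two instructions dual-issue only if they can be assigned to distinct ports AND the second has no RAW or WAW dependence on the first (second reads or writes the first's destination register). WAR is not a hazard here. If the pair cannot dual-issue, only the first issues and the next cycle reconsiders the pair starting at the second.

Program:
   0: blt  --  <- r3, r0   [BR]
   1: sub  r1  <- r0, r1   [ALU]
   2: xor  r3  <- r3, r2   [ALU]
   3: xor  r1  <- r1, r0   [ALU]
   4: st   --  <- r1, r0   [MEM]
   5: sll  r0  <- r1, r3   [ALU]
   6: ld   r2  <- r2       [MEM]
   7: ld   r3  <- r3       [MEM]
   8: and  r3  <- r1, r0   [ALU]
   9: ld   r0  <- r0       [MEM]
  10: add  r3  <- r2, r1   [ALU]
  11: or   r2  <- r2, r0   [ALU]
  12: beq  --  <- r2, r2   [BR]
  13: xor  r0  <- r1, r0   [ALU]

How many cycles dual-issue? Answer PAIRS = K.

#0 head=0: blt.BR;sub.ALU i0,i1 2-wide
#1 head=2: xor.ALU;xor.ALU i2,i3 2-wide
#2 head=4: st.MEM;sll.ALU i4,i5 2-wide
#3 head=6: ld.MEM i6 no-port MEM/MEM
#4 head=7: ld.MEM i7 WAW r3
#5 head=8: and.ALU;ld.MEM i8,i9 2-wide
#6 head=10: add.ALU;or.ALU i10,i11 2-wide
#7 head=12: beq.BR;xor.ALU i12,i13 2-wide

PAIRS = 6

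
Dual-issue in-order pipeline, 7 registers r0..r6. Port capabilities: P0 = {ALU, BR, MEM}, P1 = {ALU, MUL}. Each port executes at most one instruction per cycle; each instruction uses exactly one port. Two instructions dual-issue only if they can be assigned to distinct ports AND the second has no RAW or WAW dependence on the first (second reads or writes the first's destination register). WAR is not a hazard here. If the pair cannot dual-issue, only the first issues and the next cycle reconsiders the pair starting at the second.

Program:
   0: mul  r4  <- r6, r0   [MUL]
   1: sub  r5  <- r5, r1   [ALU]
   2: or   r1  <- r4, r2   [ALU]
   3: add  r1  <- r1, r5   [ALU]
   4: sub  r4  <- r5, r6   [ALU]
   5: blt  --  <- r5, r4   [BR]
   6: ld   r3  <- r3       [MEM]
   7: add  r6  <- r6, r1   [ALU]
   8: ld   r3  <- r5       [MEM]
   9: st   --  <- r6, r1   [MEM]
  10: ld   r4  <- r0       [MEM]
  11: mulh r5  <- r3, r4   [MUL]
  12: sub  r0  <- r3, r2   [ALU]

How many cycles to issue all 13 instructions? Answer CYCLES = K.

CYCLES = 9

c0: i0&i1 mul sub  2-wide
c1: i2 or  RAW+WAW r1
c2: i3&i4 add sub  2-wide
c3: i5 blt  no-port BR/MEM
c4: i6&i7 ld add  2-wide
c5: i8 ld  no-port MEM/MEM
c6: i9 st  no-port MEM/MEM
c7: i10 ld  RAW r4
c8: i11&i12 mulh sub  2-wide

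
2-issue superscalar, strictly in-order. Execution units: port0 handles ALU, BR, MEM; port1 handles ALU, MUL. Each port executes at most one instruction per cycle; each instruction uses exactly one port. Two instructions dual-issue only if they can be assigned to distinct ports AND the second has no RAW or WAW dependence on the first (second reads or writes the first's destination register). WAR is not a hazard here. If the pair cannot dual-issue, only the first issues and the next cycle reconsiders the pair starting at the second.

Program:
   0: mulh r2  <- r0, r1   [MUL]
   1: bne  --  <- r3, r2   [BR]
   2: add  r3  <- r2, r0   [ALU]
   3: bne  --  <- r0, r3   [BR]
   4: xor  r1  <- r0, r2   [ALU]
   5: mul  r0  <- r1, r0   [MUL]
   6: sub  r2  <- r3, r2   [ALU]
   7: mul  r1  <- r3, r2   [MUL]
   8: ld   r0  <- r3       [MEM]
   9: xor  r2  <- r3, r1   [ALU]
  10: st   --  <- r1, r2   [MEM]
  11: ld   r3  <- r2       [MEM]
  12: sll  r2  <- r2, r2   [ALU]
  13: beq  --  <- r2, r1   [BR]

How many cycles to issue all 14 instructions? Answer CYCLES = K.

[0] i0  mulh  -- RAW r2
[1] i1+i2  bne/add  -- dual
[2] i3+i4  bne/xor  -- dual
[3] i5+i6  mul/sub  -- dual
[4] i7+i8  mul/ld  -- dual
[5] i9  xor  -- RAW r2
[6] i10  st  -- no-port MEM/MEM
[7] i11+i12  ld/sll  -- dual
[8] i13  beq  -- tail

CYCLES = 9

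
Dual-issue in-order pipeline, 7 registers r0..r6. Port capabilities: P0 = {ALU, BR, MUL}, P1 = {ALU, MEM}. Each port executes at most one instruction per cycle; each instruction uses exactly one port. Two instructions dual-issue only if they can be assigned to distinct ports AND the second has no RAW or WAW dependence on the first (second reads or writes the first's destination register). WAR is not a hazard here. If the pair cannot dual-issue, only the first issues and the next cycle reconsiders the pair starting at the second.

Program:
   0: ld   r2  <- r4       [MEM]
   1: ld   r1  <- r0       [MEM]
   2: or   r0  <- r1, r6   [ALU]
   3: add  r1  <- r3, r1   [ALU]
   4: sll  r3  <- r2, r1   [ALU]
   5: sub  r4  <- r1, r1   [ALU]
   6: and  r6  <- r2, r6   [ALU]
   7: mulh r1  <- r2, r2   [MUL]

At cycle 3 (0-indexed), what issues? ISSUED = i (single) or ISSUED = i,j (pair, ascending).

ISSUED = 4,5

  cy0 -> i0 (ld) no-port MEM/MEM
  cy1 -> i1 (ld) RAW r1
  cy2 -> i2,i3 (or+add) 2-wide
  cy3 -> i4,i5 (sll+sub) 2-wide
  cy4 -> i6,i7 (and+mulh) 2-wide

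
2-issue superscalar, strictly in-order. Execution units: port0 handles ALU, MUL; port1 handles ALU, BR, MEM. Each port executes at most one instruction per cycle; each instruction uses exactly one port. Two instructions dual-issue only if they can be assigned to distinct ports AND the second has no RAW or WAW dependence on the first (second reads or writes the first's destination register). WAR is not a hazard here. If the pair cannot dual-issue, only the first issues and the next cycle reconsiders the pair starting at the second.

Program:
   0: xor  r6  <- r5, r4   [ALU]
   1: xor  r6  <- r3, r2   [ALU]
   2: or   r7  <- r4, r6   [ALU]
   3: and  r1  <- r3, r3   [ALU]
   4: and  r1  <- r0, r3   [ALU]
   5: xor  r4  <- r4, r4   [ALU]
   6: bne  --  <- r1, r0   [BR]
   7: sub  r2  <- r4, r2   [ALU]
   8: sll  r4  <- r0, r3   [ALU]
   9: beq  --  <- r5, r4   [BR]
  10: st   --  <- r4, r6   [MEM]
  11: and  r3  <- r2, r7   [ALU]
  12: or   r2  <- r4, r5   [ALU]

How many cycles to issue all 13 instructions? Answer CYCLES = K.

CYCLES = 9

[0] i0  xor  -- WAW r6
[1] i1  xor  -- RAW r6
[2] i2+i3  or;and  -- dual
[3] i4+i5  and;xor  -- dual
[4] i6+i7  bne;sub  -- dual
[5] i8  sll  -- RAW r4
[6] i9  beq  -- no-port BR/MEM
[7] i10+i11  st;and  -- dual
[8] i12  or  -- tail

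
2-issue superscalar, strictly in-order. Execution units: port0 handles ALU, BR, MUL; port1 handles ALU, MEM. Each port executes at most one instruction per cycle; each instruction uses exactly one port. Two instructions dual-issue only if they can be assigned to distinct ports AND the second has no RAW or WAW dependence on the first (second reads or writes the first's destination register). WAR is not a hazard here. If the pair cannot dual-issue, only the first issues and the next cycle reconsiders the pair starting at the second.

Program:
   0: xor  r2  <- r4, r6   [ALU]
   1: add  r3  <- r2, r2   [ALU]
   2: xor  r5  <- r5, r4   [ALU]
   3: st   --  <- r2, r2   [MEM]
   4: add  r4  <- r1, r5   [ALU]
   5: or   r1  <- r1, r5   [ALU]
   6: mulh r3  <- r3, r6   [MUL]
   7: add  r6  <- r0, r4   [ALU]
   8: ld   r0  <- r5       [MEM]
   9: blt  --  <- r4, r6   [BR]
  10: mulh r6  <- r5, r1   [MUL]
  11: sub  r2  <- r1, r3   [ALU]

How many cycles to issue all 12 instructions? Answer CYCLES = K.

0. xor @i0  | RAW r2
1. add+xor @i1+i2  | 2-wide
2. st+add @i3+i4  | 2-wide
3. or+mulh @i5+i6  | 2-wide
4. add+ld @i7+i8  | 2-wide
5. blt @i9  | no-port BR/MUL
6. mulh+sub @i10+i11  | 2-wide

CYCLES = 7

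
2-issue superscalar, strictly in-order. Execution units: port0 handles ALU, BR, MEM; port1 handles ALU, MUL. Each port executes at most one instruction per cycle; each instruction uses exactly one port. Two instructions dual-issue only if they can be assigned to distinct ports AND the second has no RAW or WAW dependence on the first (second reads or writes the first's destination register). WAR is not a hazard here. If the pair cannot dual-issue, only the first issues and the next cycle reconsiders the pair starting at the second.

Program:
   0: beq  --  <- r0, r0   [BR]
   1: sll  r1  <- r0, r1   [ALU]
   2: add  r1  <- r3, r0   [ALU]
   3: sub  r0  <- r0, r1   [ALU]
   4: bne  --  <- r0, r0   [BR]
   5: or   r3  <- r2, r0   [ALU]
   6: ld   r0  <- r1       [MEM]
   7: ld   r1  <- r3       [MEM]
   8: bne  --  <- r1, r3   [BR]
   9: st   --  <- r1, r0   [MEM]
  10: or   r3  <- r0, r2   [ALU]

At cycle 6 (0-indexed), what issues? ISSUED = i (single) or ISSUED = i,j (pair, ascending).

  cy0 -> i0,i1 (beq/sll) dual
  cy1 -> i2 (add) RAW r1
  cy2 -> i3 (sub) RAW r0
  cy3 -> i4,i5 (bne/or) dual
  cy4 -> i6 (ld) no-port MEM/MEM
  cy5 -> i7 (ld) no-port MEM/BR
  cy6 -> i8 (bne) no-port BR/MEM
  cy7 -> i9,i10 (st/or) dual

ISSUED = 8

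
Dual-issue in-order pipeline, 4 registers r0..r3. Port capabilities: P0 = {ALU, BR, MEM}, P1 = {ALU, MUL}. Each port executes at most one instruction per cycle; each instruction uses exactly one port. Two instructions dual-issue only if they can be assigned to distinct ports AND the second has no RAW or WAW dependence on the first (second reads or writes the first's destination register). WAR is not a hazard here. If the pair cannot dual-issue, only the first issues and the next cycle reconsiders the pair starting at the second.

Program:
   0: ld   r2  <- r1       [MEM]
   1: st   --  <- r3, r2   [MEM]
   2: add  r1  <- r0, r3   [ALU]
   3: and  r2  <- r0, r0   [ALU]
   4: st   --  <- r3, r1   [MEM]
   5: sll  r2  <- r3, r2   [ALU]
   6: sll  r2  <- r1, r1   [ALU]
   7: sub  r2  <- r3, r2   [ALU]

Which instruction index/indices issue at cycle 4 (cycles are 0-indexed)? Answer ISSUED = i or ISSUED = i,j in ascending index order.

ISSUED = 6

0. ld.MEM @i0  | no-port MEM/MEM
1. st.MEM/add.ALU @i1&i2  | pair
2. and.ALU/st.MEM @i3&i4  | pair
3. sll.ALU @i5  | WAW r2
4. sll.ALU @i6  | RAW+WAW r2
5. sub.ALU @i7  | tail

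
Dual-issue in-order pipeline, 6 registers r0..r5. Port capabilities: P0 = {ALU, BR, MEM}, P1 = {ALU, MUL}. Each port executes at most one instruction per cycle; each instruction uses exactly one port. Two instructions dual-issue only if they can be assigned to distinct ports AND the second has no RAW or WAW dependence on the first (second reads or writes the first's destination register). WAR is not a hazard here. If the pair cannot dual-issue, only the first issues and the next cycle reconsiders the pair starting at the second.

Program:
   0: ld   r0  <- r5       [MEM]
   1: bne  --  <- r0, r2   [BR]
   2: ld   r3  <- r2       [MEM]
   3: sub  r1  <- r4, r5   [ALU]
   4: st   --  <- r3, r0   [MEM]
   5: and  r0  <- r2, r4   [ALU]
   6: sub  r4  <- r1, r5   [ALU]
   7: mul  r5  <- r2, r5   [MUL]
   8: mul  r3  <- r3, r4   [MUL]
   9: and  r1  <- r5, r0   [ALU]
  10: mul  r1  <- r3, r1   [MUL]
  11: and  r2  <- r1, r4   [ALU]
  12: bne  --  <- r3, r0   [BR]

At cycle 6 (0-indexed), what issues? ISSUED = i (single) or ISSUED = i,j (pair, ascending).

#0 head=0: ld.MEM i0 no-port MEM/BR
#1 head=1: bne.BR i1 no-port BR/MEM
#2 head=2: ld.MEM+sub.ALU i2&i3 pair
#3 head=4: st.MEM+and.ALU i4&i5 pair
#4 head=6: sub.ALU+mul.MUL i6&i7 pair
#5 head=8: mul.MUL+and.ALU i8&i9 pair
#6 head=10: mul.MUL i10 RAW r1
#7 head=11: and.ALU+bne.BR i11&i12 pair

ISSUED = 10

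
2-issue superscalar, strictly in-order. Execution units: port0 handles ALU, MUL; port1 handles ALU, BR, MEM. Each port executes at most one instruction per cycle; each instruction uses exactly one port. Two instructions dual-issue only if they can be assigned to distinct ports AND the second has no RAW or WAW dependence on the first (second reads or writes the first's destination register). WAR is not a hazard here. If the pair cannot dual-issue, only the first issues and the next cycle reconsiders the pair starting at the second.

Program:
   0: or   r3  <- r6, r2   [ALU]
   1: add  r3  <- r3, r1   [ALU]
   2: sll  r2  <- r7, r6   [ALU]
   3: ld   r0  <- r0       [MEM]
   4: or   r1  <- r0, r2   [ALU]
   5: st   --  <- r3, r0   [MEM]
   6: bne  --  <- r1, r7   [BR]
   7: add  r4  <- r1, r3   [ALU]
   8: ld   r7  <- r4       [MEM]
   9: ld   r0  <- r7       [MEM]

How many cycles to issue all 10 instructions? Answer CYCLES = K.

[0] i0  or  -- RAW+WAW r3
[1] i1&i2  add/sll  -- 2-wide
[2] i3  ld  -- RAW r0
[3] i4&i5  or/st  -- 2-wide
[4] i6&i7  bne/add  -- 2-wide
[5] i8  ld  -- no-port MEM/MEM
[6] i9  ld  -- tail

CYCLES = 7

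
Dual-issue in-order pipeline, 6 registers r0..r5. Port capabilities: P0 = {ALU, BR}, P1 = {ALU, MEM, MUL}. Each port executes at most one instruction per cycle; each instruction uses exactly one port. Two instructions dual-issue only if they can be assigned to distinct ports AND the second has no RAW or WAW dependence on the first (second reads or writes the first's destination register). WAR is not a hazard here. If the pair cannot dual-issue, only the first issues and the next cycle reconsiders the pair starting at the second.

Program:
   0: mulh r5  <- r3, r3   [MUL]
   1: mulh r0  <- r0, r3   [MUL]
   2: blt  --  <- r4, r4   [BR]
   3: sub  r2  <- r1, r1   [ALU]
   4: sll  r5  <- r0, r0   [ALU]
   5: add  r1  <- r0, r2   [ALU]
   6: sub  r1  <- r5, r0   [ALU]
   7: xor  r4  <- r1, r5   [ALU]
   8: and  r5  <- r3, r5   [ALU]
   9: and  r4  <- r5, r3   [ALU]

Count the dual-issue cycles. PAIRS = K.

  cy0 -> i0 (mulh) no-port MUL/MUL
  cy1 -> i1+i2 (mulh+blt) 2-wide
  cy2 -> i3+i4 (sub+sll) 2-wide
  cy3 -> i5 (add) WAW r1
  cy4 -> i6 (sub) RAW r1
  cy5 -> i7+i8 (xor+and) 2-wide
  cy6 -> i9 (and) tail

PAIRS = 3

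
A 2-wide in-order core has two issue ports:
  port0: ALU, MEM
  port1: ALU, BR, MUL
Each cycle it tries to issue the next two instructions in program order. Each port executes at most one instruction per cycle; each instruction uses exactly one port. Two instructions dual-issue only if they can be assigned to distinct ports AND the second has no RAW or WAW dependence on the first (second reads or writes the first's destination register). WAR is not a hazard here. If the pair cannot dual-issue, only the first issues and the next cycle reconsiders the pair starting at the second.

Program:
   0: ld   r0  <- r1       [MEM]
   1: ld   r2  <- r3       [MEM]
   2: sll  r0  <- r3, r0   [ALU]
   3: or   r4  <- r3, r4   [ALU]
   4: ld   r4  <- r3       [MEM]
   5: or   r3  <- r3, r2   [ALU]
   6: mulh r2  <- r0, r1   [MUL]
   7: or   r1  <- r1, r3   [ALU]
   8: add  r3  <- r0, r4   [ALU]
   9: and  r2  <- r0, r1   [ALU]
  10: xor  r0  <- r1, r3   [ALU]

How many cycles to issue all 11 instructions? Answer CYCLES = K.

CYCLES = 7

[0] i0  ld.MEM  -- no-port MEM/MEM
[1] i1,i2  ld.MEM sll.ALU  -- dual
[2] i3  or.ALU  -- WAW r4
[3] i4,i5  ld.MEM or.ALU  -- dual
[4] i6,i7  mulh.MUL or.ALU  -- dual
[5] i8,i9  add.ALU and.ALU  -- dual
[6] i10  xor.ALU  -- tail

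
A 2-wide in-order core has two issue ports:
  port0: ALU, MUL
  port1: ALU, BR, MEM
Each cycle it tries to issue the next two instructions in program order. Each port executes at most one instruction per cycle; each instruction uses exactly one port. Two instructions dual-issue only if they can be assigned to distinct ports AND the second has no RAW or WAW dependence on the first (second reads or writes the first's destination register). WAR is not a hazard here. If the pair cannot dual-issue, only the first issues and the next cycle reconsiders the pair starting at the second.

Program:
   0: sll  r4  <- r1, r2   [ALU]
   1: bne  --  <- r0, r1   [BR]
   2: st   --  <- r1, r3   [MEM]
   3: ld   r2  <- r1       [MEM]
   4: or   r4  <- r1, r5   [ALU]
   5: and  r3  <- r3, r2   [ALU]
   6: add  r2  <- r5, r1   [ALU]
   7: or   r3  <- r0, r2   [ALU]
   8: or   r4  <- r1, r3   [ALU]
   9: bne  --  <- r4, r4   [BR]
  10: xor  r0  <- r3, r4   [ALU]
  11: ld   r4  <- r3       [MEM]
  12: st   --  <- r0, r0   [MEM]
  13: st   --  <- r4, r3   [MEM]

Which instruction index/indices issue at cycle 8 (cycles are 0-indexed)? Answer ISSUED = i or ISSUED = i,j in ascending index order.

  cy0 -> i0/i1 (sll/bne) dual
  cy1 -> i2 (st) no-port MEM/MEM
  cy2 -> i3/i4 (ld/or) dual
  cy3 -> i5/i6 (and/add) dual
  cy4 -> i7 (or) RAW r3
  cy5 -> i8 (or) RAW r4
  cy6 -> i9/i10 (bne/xor) dual
  cy7 -> i11 (ld) no-port MEM/MEM
  cy8 -> i12 (st) no-port MEM/MEM
  cy9 -> i13 (st) tail

ISSUED = 12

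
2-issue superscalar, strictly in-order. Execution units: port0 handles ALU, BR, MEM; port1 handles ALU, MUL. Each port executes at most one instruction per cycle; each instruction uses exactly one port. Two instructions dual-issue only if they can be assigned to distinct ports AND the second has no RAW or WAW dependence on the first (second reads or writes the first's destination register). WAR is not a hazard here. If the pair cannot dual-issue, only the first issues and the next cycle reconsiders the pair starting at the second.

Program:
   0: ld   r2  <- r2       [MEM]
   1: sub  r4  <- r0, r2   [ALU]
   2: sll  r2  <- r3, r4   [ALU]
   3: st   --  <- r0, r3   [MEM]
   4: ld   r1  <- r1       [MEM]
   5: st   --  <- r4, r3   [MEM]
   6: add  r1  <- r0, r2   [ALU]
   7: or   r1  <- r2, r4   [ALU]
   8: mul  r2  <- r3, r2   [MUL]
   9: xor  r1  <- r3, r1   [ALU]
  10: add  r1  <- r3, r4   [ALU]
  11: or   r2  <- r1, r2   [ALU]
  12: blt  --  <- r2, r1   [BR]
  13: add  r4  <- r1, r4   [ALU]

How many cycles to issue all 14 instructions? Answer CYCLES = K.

CYCLES = 10

#0 head=0: ld i0 RAW r2
#1 head=1: sub i1 RAW r4
#2 head=2: sll+st i2,i3 pair
#3 head=4: ld i4 no-port MEM/MEM
#4 head=5: st+add i5,i6 pair
#5 head=7: or+mul i7,i8 pair
#6 head=9: xor i9 WAW r1
#7 head=10: add i10 RAW r1
#8 head=11: or i11 RAW r2
#9 head=12: blt+add i12,i13 pair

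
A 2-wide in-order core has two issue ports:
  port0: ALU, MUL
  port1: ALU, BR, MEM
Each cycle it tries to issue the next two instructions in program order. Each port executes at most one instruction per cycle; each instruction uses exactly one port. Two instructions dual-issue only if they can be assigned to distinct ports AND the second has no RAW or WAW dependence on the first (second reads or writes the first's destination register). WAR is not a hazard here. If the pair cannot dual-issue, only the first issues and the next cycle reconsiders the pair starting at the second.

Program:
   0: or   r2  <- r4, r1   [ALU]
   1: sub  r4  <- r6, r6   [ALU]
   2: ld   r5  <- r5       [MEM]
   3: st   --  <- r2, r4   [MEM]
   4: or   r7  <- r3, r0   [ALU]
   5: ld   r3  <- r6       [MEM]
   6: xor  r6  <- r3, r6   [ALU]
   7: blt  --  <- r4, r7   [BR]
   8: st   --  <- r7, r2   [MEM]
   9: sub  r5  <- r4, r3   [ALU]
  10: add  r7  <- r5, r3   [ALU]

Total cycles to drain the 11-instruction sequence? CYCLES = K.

CYCLES = 7

[0] i0/i1  or.ALU/sub.ALU  -- dual
[1] i2  ld.MEM  -- no-port MEM/MEM
[2] i3/i4  st.MEM/or.ALU  -- dual
[3] i5  ld.MEM  -- RAW r3
[4] i6/i7  xor.ALU/blt.BR  -- dual
[5] i8/i9  st.MEM/sub.ALU  -- dual
[6] i10  add.ALU  -- tail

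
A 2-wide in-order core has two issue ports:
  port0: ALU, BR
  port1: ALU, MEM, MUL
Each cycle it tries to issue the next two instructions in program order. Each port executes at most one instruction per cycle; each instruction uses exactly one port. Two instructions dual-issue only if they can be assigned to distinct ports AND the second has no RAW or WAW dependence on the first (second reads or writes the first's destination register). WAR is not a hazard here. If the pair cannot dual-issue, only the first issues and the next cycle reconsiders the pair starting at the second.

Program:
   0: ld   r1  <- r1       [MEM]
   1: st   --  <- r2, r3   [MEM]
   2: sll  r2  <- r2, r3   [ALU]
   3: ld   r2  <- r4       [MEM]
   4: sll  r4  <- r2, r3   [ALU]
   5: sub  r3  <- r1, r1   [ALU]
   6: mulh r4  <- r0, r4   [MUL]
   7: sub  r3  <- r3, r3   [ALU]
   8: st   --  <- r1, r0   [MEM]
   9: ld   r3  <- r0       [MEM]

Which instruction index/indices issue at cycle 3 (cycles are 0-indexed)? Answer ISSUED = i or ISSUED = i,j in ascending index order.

t=0 i0:ld ; no-port MEM/MEM
t=1 i1+i2:st;sll ; pair
t=2 i3:ld ; RAW r2
t=3 i4+i5:sll;sub ; pair
t=4 i6+i7:mulh;sub ; pair
t=5 i8:st ; no-port MEM/MEM
t=6 i9:ld ; tail

ISSUED = 4,5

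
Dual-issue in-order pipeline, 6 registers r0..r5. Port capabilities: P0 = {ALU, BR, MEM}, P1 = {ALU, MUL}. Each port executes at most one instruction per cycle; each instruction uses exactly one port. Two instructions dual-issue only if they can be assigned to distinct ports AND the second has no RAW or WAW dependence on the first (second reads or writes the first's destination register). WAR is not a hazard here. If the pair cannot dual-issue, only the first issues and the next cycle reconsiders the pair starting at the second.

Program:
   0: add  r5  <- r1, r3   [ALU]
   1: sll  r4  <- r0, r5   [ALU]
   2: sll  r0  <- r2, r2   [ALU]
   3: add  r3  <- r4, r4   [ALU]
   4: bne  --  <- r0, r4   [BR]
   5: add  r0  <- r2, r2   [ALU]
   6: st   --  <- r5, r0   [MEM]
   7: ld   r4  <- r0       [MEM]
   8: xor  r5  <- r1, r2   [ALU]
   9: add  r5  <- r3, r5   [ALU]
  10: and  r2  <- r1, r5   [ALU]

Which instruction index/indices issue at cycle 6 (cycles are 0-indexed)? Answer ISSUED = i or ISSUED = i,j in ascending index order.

ISSUED = 9

t=0 i0:add.ALU ; RAW r5
t=1 i1&i2:sll.ALU;sll.ALU ; pair
t=2 i3&i4:add.ALU;bne.BR ; pair
t=3 i5:add.ALU ; RAW r0
t=4 i6:st.MEM ; no-port MEM/MEM
t=5 i7&i8:ld.MEM;xor.ALU ; pair
t=6 i9:add.ALU ; RAW r5
t=7 i10:and.ALU ; tail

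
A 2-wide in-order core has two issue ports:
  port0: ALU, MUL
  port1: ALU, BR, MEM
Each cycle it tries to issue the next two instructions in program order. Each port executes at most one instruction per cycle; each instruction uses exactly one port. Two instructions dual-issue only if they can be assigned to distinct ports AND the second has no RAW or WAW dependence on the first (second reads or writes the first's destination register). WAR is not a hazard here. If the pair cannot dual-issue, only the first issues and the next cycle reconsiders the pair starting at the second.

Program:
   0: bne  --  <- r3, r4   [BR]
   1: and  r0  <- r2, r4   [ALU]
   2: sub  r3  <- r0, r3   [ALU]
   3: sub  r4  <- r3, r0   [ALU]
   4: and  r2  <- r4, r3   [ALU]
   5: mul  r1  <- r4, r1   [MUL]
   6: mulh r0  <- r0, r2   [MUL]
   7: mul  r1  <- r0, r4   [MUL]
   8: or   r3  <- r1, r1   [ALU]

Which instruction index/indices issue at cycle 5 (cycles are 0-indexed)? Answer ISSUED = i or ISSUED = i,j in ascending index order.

ISSUED = 7

c0: i0&i1 bne.BR;and.ALU  2-wide
c1: i2 sub.ALU  RAW r3
c2: i3 sub.ALU  RAW r4
c3: i4&i5 and.ALU;mul.MUL  2-wide
c4: i6 mulh.MUL  no-port MUL/MUL
c5: i7 mul.MUL  RAW r1
c6: i8 or.ALU  tail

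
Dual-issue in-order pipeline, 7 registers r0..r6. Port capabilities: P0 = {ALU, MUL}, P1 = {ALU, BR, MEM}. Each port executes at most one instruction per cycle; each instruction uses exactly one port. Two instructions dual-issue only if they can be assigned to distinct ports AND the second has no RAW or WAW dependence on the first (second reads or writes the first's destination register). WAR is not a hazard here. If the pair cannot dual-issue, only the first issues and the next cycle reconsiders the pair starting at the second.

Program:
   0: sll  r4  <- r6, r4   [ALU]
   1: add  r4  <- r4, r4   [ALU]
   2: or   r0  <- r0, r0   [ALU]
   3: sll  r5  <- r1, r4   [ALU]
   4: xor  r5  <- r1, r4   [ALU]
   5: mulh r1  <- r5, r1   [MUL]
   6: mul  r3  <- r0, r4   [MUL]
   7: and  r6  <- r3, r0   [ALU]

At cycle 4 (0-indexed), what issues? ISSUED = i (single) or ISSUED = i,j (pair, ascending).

ISSUED = 5

c0: i0 sll.ALU  RAW+WAW r4
c1: i1,i2 add.ALU;or.ALU  dual
c2: i3 sll.ALU  WAW r5
c3: i4 xor.ALU  RAW r5
c4: i5 mulh.MUL  no-port MUL/MUL
c5: i6 mul.MUL  RAW r3
c6: i7 and.ALU  tail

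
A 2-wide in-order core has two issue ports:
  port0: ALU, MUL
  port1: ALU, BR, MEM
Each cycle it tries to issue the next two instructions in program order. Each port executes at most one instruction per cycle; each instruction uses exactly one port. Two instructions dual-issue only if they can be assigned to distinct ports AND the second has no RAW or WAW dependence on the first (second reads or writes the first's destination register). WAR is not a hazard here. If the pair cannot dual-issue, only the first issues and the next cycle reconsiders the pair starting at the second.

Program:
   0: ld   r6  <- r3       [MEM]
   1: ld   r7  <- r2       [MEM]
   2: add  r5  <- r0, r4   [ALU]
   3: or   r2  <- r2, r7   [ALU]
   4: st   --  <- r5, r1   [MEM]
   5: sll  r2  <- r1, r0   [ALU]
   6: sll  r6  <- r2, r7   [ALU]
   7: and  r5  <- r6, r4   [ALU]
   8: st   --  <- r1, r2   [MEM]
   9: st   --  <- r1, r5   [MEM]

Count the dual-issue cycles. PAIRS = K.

PAIRS = 3

#0 head=0: ld.MEM i0 no-port MEM/MEM
#1 head=1: ld.MEM add.ALU i1/i2 pair
#2 head=3: or.ALU st.MEM i3/i4 pair
#3 head=5: sll.ALU i5 RAW r2
#4 head=6: sll.ALU i6 RAW r6
#5 head=7: and.ALU st.MEM i7/i8 pair
#6 head=9: st.MEM i9 tail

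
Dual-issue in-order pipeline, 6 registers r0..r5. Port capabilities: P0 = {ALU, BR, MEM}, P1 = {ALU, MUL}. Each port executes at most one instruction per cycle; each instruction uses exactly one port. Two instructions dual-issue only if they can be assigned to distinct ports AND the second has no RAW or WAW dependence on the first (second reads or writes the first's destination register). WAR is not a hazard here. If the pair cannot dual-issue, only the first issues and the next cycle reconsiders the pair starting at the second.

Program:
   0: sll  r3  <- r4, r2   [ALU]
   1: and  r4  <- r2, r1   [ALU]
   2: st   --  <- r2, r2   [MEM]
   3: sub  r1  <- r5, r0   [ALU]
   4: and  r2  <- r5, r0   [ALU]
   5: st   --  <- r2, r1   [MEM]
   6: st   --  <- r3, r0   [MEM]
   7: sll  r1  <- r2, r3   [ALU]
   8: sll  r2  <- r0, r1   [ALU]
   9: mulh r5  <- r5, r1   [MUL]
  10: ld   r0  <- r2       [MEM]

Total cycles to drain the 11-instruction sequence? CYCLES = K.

t=0 i0,i1:sll.ALU and.ALU ; pair
t=1 i2,i3:st.MEM sub.ALU ; pair
t=2 i4:and.ALU ; RAW r2
t=3 i5:st.MEM ; no-port MEM/MEM
t=4 i6,i7:st.MEM sll.ALU ; pair
t=5 i8,i9:sll.ALU mulh.MUL ; pair
t=6 i10:ld.MEM ; tail

CYCLES = 7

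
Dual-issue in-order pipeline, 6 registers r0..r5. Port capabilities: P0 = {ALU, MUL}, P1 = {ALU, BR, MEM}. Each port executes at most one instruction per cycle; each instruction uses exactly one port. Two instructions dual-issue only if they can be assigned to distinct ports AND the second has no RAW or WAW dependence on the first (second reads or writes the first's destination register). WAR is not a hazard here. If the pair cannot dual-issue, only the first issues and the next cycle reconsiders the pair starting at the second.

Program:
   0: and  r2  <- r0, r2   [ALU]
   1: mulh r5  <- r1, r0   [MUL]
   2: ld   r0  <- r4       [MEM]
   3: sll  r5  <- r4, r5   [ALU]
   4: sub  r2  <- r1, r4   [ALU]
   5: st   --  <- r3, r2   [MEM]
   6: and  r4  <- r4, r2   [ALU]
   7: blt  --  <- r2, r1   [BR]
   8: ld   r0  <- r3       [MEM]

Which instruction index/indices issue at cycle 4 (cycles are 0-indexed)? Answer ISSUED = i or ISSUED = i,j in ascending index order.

t=0 i0&i1:and.ALU+mulh.MUL ; 2-wide
t=1 i2&i3:ld.MEM+sll.ALU ; 2-wide
t=2 i4:sub.ALU ; RAW r2
t=3 i5&i6:st.MEM+and.ALU ; 2-wide
t=4 i7:blt.BR ; no-port BR/MEM
t=5 i8:ld.MEM ; tail

ISSUED = 7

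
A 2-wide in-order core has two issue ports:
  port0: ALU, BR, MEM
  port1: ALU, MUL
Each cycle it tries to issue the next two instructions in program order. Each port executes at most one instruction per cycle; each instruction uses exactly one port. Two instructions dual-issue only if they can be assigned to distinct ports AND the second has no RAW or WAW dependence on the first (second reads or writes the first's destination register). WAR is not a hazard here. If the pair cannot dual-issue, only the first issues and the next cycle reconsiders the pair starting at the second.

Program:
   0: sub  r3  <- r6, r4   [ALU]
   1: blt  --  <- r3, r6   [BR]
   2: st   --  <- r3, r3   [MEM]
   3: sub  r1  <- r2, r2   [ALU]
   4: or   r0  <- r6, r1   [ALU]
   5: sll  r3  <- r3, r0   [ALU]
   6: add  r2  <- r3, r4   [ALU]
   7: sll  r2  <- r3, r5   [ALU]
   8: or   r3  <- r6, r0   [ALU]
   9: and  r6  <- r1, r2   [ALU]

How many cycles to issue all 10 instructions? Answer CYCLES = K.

CYCLES = 8

t=0 i0:sub ; RAW r3
t=1 i1:blt ; no-port BR/MEM
t=2 i2,i3:st/sub ; dual
t=3 i4:or ; RAW r0
t=4 i5:sll ; RAW r3
t=5 i6:add ; WAW r2
t=6 i7,i8:sll/or ; dual
t=7 i9:and ; tail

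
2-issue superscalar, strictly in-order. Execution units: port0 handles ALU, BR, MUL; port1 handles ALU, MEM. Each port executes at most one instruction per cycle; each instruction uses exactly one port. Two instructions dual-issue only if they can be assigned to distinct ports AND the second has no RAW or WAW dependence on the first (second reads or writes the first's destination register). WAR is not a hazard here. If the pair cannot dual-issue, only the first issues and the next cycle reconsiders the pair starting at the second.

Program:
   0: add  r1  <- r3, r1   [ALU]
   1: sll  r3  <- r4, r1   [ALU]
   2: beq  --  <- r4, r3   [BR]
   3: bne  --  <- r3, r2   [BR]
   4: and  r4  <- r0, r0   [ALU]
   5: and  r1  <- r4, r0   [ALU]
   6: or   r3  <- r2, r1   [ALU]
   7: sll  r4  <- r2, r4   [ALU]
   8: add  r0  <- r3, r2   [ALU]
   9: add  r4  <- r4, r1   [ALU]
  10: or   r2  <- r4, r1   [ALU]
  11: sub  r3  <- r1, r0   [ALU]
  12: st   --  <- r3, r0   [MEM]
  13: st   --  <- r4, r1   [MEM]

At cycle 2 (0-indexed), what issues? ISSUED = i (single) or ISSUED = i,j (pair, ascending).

ISSUED = 2

#0 head=0: add i0 RAW r1
#1 head=1: sll i1 RAW r3
#2 head=2: beq i2 no-port BR/BR
#3 head=3: bne/and i3+i4 pair
#4 head=5: and i5 RAW r1
#5 head=6: or/sll i6+i7 pair
#6 head=8: add/add i8+i9 pair
#7 head=10: or/sub i10+i11 pair
#8 head=12: st i12 no-port MEM/MEM
#9 head=13: st i13 tail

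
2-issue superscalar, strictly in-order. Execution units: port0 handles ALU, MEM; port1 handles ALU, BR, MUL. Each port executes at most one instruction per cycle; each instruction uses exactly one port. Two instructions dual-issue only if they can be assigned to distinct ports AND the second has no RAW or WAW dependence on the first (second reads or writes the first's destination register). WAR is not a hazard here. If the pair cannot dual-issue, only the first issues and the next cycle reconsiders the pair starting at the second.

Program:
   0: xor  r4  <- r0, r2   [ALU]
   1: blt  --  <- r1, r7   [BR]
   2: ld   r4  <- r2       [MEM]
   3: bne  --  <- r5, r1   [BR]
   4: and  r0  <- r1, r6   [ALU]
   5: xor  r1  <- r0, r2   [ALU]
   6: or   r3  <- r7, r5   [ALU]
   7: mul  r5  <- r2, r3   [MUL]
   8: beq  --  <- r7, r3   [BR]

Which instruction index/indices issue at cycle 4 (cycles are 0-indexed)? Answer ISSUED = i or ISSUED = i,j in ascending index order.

t=0 i0/i1:xor;blt ; dual
t=1 i2/i3:ld;bne ; dual
t=2 i4:and ; RAW r0
t=3 i5/i6:xor;or ; dual
t=4 i7:mul ; no-port MUL/BR
t=5 i8:beq ; tail

ISSUED = 7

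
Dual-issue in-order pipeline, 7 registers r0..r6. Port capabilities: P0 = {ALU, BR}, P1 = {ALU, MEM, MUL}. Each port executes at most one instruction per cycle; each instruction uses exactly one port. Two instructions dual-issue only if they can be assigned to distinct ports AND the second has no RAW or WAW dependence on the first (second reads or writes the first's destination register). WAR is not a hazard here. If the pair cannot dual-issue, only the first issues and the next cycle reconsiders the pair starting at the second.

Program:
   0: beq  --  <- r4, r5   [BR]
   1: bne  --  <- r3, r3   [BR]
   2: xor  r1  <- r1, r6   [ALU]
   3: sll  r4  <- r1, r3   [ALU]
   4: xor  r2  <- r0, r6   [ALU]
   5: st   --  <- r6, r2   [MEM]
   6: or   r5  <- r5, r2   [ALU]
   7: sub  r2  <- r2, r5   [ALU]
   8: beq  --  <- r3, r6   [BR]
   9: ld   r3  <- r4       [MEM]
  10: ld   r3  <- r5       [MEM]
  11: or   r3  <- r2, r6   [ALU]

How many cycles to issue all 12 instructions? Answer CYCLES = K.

c0: i0 beq  no-port BR/BR
c1: i1+i2 bne+xor  pair
c2: i3+i4 sll+xor  pair
c3: i5+i6 st+or  pair
c4: i7+i8 sub+beq  pair
c5: i9 ld  no-port MEM/MEM
c6: i10 ld  WAW r3
c7: i11 or  tail

CYCLES = 8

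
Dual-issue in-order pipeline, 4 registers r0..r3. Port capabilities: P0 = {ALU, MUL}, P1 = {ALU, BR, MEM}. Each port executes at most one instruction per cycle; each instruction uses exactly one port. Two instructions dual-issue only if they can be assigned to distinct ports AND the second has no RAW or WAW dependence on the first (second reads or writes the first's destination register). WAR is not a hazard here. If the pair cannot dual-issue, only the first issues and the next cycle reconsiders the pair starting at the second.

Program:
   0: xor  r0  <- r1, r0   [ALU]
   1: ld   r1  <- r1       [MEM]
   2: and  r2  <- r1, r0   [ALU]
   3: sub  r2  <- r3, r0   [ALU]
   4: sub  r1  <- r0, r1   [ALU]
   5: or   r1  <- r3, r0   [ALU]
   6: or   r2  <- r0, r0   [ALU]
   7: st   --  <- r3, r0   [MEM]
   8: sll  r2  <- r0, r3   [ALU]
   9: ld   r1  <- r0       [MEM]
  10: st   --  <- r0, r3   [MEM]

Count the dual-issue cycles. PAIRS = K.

c0: i0+i1 xor/ld  pair
c1: i2 and  WAW r2
c2: i3+i4 sub/sub  pair
c3: i5+i6 or/or  pair
c4: i7+i8 st/sll  pair
c5: i9 ld  no-port MEM/MEM
c6: i10 st  tail

PAIRS = 4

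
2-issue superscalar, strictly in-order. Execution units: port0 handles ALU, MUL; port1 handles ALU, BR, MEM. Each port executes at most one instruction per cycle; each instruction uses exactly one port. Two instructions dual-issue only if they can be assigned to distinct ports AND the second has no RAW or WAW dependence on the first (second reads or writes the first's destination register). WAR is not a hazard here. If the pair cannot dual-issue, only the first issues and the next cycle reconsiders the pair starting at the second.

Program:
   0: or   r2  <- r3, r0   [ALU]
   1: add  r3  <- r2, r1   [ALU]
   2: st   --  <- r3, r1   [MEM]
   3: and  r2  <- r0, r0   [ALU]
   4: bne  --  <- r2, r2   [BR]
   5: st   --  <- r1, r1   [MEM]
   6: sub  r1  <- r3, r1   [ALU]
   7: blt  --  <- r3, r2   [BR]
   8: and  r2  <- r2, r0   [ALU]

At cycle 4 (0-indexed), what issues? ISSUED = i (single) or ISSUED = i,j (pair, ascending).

#0 head=0: or.ALU i0 RAW r2
#1 head=1: add.ALU i1 RAW r3
#2 head=2: st.MEM+and.ALU i2&i3 2-wide
#3 head=4: bne.BR i4 no-port BR/MEM
#4 head=5: st.MEM+sub.ALU i5&i6 2-wide
#5 head=7: blt.BR+and.ALU i7&i8 2-wide

ISSUED = 5,6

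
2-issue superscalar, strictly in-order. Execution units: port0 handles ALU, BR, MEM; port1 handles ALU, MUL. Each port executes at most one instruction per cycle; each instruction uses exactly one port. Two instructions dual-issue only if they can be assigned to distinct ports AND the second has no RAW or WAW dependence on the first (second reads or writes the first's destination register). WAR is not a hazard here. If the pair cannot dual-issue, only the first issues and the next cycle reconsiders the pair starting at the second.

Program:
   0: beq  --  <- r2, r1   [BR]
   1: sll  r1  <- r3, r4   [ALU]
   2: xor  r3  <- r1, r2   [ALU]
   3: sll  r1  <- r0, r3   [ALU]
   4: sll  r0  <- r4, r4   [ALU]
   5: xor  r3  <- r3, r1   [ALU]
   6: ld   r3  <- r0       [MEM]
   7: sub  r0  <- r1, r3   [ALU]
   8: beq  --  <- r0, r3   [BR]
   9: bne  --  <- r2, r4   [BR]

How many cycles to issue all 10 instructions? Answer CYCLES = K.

CYCLES = 8

  cy0 -> i0,i1 (beq;sll) pair
  cy1 -> i2 (xor) RAW r3
  cy2 -> i3,i4 (sll;sll) pair
  cy3 -> i5 (xor) WAW r3
  cy4 -> i6 (ld) RAW r3
  cy5 -> i7 (sub) RAW r0
  cy6 -> i8 (beq) no-port BR/BR
  cy7 -> i9 (bne) tail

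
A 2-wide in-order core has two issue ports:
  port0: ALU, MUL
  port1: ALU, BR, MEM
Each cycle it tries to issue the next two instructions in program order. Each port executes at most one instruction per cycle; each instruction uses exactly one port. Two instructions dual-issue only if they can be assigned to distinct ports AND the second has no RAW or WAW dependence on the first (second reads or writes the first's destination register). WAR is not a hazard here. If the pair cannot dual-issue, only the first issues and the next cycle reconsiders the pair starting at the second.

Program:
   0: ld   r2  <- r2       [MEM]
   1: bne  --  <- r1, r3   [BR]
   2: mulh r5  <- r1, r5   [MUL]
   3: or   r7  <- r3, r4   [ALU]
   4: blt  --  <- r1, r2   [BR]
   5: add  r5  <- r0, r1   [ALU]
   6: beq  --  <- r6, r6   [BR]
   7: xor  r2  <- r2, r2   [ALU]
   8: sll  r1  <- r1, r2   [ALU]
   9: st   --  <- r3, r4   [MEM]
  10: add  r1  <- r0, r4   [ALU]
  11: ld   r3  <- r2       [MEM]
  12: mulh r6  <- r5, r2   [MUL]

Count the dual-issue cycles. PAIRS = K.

t=0 i0:ld ; no-port MEM/BR
t=1 i1/i2:bne/mulh ; dual
t=2 i3/i4:or/blt ; dual
t=3 i5/i6:add/beq ; dual
t=4 i7:xor ; RAW r2
t=5 i8/i9:sll/st ; dual
t=6 i10/i11:add/ld ; dual
t=7 i12:mulh ; tail

PAIRS = 5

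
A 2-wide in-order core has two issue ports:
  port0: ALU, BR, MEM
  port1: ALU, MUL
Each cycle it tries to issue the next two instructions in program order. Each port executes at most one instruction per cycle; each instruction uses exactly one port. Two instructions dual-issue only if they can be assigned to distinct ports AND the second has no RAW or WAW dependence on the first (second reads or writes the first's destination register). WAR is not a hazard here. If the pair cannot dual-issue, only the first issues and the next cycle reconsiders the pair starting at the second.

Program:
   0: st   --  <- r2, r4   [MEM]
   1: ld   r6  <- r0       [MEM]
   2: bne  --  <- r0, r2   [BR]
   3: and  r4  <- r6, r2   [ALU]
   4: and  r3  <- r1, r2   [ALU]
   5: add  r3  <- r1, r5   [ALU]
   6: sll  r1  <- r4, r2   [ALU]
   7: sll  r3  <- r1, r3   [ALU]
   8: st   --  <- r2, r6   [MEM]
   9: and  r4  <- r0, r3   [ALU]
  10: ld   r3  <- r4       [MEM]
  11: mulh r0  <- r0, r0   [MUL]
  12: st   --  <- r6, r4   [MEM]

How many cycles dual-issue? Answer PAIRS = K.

#0 head=0: st.MEM i0 no-port MEM/MEM
#1 head=1: ld.MEM i1 no-port MEM/BR
#2 head=2: bne.BR+and.ALU i2&i3 dual
#3 head=4: and.ALU i4 WAW r3
#4 head=5: add.ALU+sll.ALU i5&i6 dual
#5 head=7: sll.ALU+st.MEM i7&i8 dual
#6 head=9: and.ALU i9 RAW r4
#7 head=10: ld.MEM+mulh.MUL i10&i11 dual
#8 head=12: st.MEM i12 tail

PAIRS = 4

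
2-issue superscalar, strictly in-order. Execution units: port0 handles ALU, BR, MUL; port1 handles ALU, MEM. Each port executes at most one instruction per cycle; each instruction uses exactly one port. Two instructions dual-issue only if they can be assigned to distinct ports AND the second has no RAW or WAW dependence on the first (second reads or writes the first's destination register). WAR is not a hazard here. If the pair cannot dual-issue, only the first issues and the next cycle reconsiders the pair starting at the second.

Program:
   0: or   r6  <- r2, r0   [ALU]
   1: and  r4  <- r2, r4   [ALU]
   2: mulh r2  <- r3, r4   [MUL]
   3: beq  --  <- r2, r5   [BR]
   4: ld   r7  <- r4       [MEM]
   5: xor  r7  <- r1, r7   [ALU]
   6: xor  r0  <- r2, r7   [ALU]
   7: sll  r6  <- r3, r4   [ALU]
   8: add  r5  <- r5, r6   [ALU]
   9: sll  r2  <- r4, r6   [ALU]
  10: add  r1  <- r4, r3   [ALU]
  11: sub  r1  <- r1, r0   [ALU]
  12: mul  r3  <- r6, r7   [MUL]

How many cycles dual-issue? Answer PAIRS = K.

PAIRS = 5

c0: i0,i1 or.ALU and.ALU  2-wide
c1: i2 mulh.MUL  no-port MUL/BR
c2: i3,i4 beq.BR ld.MEM  2-wide
c3: i5 xor.ALU  RAW r7
c4: i6,i7 xor.ALU sll.ALU  2-wide
c5: i8,i9 add.ALU sll.ALU  2-wide
c6: i10 add.ALU  RAW+WAW r1
c7: i11,i12 sub.ALU mul.MUL  2-wide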